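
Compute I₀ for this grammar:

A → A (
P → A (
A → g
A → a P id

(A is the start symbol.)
First, augment the grammar with A' → A
I₀ = CLOSURE({ [A' → . A] }):
  [A' → . A] has the dot before A: add [A → . A (], [A → . g], [A → . a P id]
No further items can be added.

I₀ = { [A → . A (], [A → . a P id], [A → . g], [A' → . A] }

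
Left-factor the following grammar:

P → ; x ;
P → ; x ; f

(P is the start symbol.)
Left-factoring transforms A → αβ₁ | αβ₂ into A → αA' and A' → β₁ | β₂
(α is the longest common prefix among the alternatives). Repeat until
no nonterminal has two alternatives with a common prefix.

Round 1: P has alternatives sharing prefix '; x ;'. Introduce P': P → ; x ; P'
  Add: P' → ε
  Add: P' → f

No remaining common prefixes — done.

Resulting grammar:
P → ; x ; P'
P' → ε
P' → f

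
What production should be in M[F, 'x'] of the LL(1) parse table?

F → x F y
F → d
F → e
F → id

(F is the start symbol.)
To find M[F, 'x'], we find productions for F where 'x' is in the predict set (PREDICT(N → α) = (FIRST(α) \ {ε}) ∪ (FOLLOW(N) if α ⇒* ε)).

F → x F y: PREDICT = { 'x' }
  'x' is in predict set, so this production goes in M[F, 'x']
F → d: PREDICT = { 'd' }
F → e: PREDICT = { 'e' }
F → id: PREDICT = { 'id' }

M[F, 'x'] = F → x F y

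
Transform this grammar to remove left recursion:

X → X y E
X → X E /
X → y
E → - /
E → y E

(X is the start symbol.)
X is directly left-recursive. The standard transformation for
  A → A α₁ | ... | A α_m | β₁ | ... | β_n
is
  A  → β₁ A' | ... | β_n A'
  A' → α₁ A' | ... | α_m A' | ε

X → y becomes X → y X'
X → X y E becomes X' → y E X'
X → X E / becomes X' → E / X'
Add X' → ε

Productions for other non-terminals are unchanged:
  E → - /
  E → y E

Resulting grammar:
X → y X'
X' → y E X'
X' → E / X'
X' → ε
E → - /
E → y E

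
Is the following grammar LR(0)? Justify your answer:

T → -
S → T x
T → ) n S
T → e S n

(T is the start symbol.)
A grammar is LR(0) if no state in the canonical LR(0) collection has:
  - both a shift item (dot before a terminal) and a complete item (shift-reduce conflict), or
  - two or more complete items (reduce-reduce conflict; the accept item [T' → T .] counts as a complete item here).

Augment with T' → T and build the canonical LR(0) collection (I0 = CLOSURE({[T' → . T]}), then GOTO on every symbol after a dot until no new states appear). It has 11 states:
  I0: { [T → . ) n S], [T → . -], [T → . e S n], [T' → . T] }  — shift
  I1: { [T → ) . n S] }  — shift
  I2: { [T → - .] }  — reduce
  I3: { [T' → T .] }  — accept
  I4: { [S → . T x], [T → . ) n S], [T → . -], [T → . e S n], [T → e . S n] }  — shift
  I5: { [T → e S . n] }  — shift
  I6: { [S → T . x] }  — shift
  I7: { [S → T x .] }  — reduce
  I8: { [T → e S n .] }  — reduce
  I9: { [S → . T x], [T → ) n . S], [T → . ) n S], [T → . -], [T → . e S n] }  — shift
  I10: { [T → ) n S .] }  — reduce

Every state is either a pure shift/goto state or contains exactly one complete item and nothing to shift — no conflicts. The grammar is LR(0).

Answer: Yes, the grammar is LR(0)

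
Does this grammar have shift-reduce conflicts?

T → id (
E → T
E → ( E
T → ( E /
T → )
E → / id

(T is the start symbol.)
Augment with T' → T and build the canonical LR(0) collection (I0 = CLOSURE({[T' → . T]}), then GOTO on every symbol after a dot until no new states appear). It has 13 states:
  I0: { [T → . ( E /], [T → . )], [T → . id (], [T' → . T] }  — shift
  I1: { [E → . ( E], [E → . / id], [E → . T], [T → ( . E /], [T → . ( E /], [T → . )], [T → . id (] }  — shift
  I2: { [T → ) .] }  — reduce
  I3: { [T' → T .] }  — accept
  I4: { [T → id . (] }  — shift
  I5: { [T → id ( .] }  — reduce
  I6: { [E → ( . E], [E → . ( E], [E → . / id], [E → . T], [T → ( . E /], [T → . ( E /], [T → . )], [T → . id (] }  — shift
  I7: { [E → / . id] }  — shift
  I8: { [T → ( E . /] }  — shift
  I9: { [E → T .] }  — reduce
  I10: { [T → ( E / .] }  — reduce
  I11: { [E → / id .] }  — reduce
  I12: { [E → ( E .], [T → ( E . /] }  — shift, reduce

I12 contains reduce item [E → ( E .] and shift item [T → ( E . /] — shift-reduce conflict.

Answer: Yes — I12: [E → ( E .] vs [T → ( E . /]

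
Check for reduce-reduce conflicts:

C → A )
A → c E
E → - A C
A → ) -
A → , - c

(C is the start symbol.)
Augment with C' → C and build the canonical LR(0) collection (I0 = CLOSURE({[C' → . C]}), then GOTO on every symbol after a dot until no new states appear). It has 14 states:
  I0: { [A → . ) -], [A → . , - c], [A → . c E], [C → . A )], [C' → . C] }  — shift
  I1: { [A → ) . -] }  — shift
  I2: { [A → , . - c] }  — shift
  I3: { [C → A . )] }  — shift
  I4: { [C' → C .] }  — accept
  I5: { [A → c . E], [E → . - A C] }  — shift
  I6: { [A → . ) -], [A → . , - c], [A → . c E], [E → - . A C] }  — shift
  I7: { [A → c E .] }  — reduce
  I8: { [A → . ) -], [A → . , - c], [A → . c E], [C → . A )], [E → - A . C] }  — shift
  I9: { [E → - A C .] }  — reduce
  I10: { [C → A ) .] }  — reduce
  I11: { [A → , - . c] }  — shift
  I12: { [A → , - c .] }  — reduce
  I13: { [A → ) - .] }  — reduce

No state contains more than one complete item.

Answer: No reduce-reduce conflicts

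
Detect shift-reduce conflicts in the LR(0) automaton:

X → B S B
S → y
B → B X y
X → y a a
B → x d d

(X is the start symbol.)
Augment with X' → X and build the canonical LR(0) collection (I0 = CLOSURE({[X' → . X]}), then GOTO on every symbol after a dot until no new states appear). It has 14 states:
  I0: { [B → . B X y], [B → . x d d], [X → . B S B], [X → . y a a], [X' → . X] }  — shift
  I1: { [B → . B X y], [B → . x d d], [B → B . X y], [S → . y], [X → . B S B], [X → . y a a], [X → B . S B] }  — shift
  I2: { [X' → X .] }  — accept
  I3: { [B → x . d d] }  — shift
  I4: { [X → y . a a] }  — shift
  I5: { [X → y a . a] }  — shift
  I6: { [X → y a a .] }  — reduce
  I7: { [B → x d . d] }  — shift
  I8: { [B → x d d .] }  — reduce
  I9: { [B → . B X y], [B → . x d d], [X → B S . B] }  — shift
  I10: { [B → B X . y] }  — shift
  I11: { [S → y .], [X → y . a a] }  — shift, reduce
  I12: { [B → B X y .] }  — reduce
  I13: { [B → . B X y], [B → . x d d], [B → B . X y], [X → . B S B], [X → . y a a], [X → B S B .] }  — shift, reduce

I11 contains reduce item [S → y .] and shift item [X → y . a a] — shift-reduce conflict.
I13 contains reduce item [X → B S B .] and shift items [B → . x d d], [X → . y a a] — shift-reduce conflict.

Answer: Yes — I11: [S → y .] vs [X → y . a a]; I13: [X → B S B .] vs [B → . x d d]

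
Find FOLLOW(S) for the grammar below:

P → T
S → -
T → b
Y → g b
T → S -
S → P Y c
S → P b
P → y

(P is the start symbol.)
{ '-' }

In T → S -: S is followed by '-', add FIRST('-') \ {ε} = { '-' }

Taking the union: FOLLOW(S) = { '-' }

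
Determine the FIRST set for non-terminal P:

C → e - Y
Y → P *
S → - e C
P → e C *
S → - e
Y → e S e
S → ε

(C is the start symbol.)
{ 'e' }

From P → e C *:
  - e is a terminal: add 'e' and stop

Collecting: FIRST(P) = { 'e' }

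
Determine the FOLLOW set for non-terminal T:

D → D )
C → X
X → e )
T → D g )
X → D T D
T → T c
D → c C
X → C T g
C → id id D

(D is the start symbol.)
In X → D T D: T is followed by D, add FIRST(D) \ {ε} = { 'c' }
In T → T c: T is followed by c, add FIRST(c) \ {ε} = { 'c' }
In X → C T g: T is followed by g, add FIRST(g) \ {ε} = { 'g' }

Taking the union: FOLLOW(T) = { 'c', 'g' }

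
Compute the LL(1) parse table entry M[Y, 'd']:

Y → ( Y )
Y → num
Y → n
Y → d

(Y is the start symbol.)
Y → d

To find M[Y, 'd'], we find productions for Y where 'd' is in the predict set (PREDICT(N → α) = (FIRST(α) \ {ε}) ∪ (FOLLOW(N) if α ⇒* ε)).

Y → ( Y ): PREDICT = { '(' }
Y → num: PREDICT = { 'num' }
Y → n: PREDICT = { 'n' }
Y → d: PREDICT = { 'd' }
  'd' is in predict set, so this production goes in M[Y, 'd']

M[Y, 'd'] = Y → d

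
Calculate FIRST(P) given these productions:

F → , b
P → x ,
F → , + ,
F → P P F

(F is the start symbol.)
To compute FIRST(P), examine every production with P on the left-hand side, reading each right-hand side left to right until a non-nullable symbol is reached.

From P → x ,:
  - x is a terminal: add 'x' and stop

Collecting: FIRST(P) = { 'x' }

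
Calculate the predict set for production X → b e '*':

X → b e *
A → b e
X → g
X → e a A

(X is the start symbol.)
PREDICT(X → b e '*') = (FIRST(RHS) \ {ε}) ∪ (FOLLOW(X) if ε ∈ FIRST(RHS), i.e. RHS ⇒* ε)
FIRST(b e '*') = { 'b' }
ε ∉ FIRST(b e '*'), so FOLLOW(X) is not added.
PREDICT(X → b e '*') = { 'b' }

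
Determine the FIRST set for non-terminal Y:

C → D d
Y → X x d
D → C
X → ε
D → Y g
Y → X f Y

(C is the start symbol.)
FIRST sets of the other non-terminals involved (by the same procedure, iterated to a fixed point):
  FIRST(X) = { ε }

From Y → X x d:
  - X is a non-terminal: add FIRST(X) \ {ε} = { }
    X is nullable, so continue to the next symbol
  - x is a terminal: add 'x' and stop
From Y → X f Y:
  - X is a non-terminal: add FIRST(X) \ {ε} = { }
    X is nullable, so continue to the next symbol
  - f is a terminal: add 'f' and stop

Collecting: FIRST(Y) = { 'f', 'x' }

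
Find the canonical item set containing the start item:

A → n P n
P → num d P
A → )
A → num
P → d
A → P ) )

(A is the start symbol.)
First, augment the grammar with A' → A
I₀ = CLOSURE({ [A' → . A] }):
  [A' → . A] has the dot before A: add [A → . n P n], [A → . )], [A → . num], [A → . P ) )]
  [A → . P ) )] has the dot before P: add [P → . num d P], [P → . d]
No further items can be added.

I₀ = { [A → . )], [A → . P ) )], [A → . n P n], [A → . num], [A' → . A], [P → . d], [P → . num d P] }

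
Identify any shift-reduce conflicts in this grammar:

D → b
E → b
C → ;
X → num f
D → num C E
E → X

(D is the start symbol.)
No shift-reduce conflicts

A shift-reduce conflict occurs when an LR(0) state has both:
  - a complete (reduce) item [A → α .] (dot at the end), and
  - a shift item [B → β . c γ] (dot before a terminal).

Augment with D' → D and build the canonical LR(0) collection (I0 = CLOSURE({[D' → . D]}), then GOTO on every symbol after a dot until no new states appear). It has 11 states:
  I0: { [D → . b], [D → . num C E], [D' → . D] }  — shift
  I1: { [D' → D .] }  — accept
  I2: { [D → b .] }  — reduce
  I3: { [C → . ;], [D → num . C E] }  — shift
  I4: { [C → ; .] }  — reduce
  I5: { [D → num C . E], [E → . X], [E → . b], [X → . num f] }  — shift
  I6: { [D → num C E .] }  — reduce
  I7: { [E → X .] }  — reduce
  I8: { [E → b .] }  — reduce
  I9: { [X → num . f] }  — shift
  I10: { [X → num f .] }  — reduce

No state contains both a complete item and a shift item.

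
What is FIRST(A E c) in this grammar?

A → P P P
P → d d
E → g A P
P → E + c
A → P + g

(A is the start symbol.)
{ 'd', 'g' }

FIRST sets of the non-terminals involved (from the grammar, by fixed-point iteration):
  FIRST(A) = { 'd', 'g' }

To compute FIRST(A E c), process the symbols left to right:
Symbol A is a non-terminal. Add FIRST(A) \ {ε} = { 'd', 'g' }
A is not nullable (ε ∉ FIRST(A)), so stop here.
FIRST(A E c) = { 'd', 'g' }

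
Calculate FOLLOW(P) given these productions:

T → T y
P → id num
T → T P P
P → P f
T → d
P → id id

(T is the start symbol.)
In T → T P P: P is followed by P, add FIRST(P) \ {ε} = { 'id' }
In T → T P P: P is at the end, add FOLLOW(T)
In P → P f: P is followed by f, add FIRST(f) \ {ε} = { 'f' }

The FOLLOW sets referred to above (computed the same way, to a fixed point):
  FOLLOW(T) = { $, 'id', 'y' }

Taking the union: FOLLOW(P) = { $, 'f', 'id', 'y' }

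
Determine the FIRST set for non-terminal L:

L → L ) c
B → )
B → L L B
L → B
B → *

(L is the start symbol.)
{ ')', '*' }

To compute FIRST(L), examine every production with L on the left-hand side, reading each right-hand side left to right until a non-nullable symbol is reached.

FIRST sets of the other non-terminals involved (by the same procedure, iterated to a fixed point):
  FIRST(B) = { ')', '*' }

From L → L ) c:
  - L is the symbol being defined: contributes nothing new
    L is not nullable, so stop
From L → B:
  - B is a non-terminal: add FIRST(B) \ {ε} = { ')', '*' }
    B is not nullable, so stop

Collecting: FIRST(L) = { ')', '*' }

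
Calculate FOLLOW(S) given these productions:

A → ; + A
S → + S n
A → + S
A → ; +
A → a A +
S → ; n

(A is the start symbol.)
To compute FOLLOW(S), find every occurrence of S on a right-hand side N → α S β: add FIRST(β) \ {ε}, and if β is empty or nullable also add FOLLOW(N). Iterate to a fixed point.

In S → + S n: S is followed by n, add FIRST(n) \ {ε} = { 'n' }
In A → + S: S is at the end, add FOLLOW(A)

The FOLLOW sets referred to above (computed the same way, to a fixed point):
  FOLLOW(A) = { $, '+' }

Taking the union: FOLLOW(S) = { $, '+', 'n' }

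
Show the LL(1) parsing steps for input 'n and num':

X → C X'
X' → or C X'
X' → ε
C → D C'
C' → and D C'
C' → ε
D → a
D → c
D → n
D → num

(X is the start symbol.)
LL(1) parsing maintains a stack (initially the start symbol over $) and the input. At each step: if the stack top is a terminal, match it against the current input token; if it is a non-terminal N, replace it with the RHS of M[N, lookahead] (the unique production whose predict set contains the lookahead).

Stack is shown with the top on the left.

Stack          Input        Action
----------------------------------
X $            n and num $  output X → C X'
C X' $         n and num $  output C → D C'
D C' X' $      n and num $  output D → n
n C' X' $      n and num $  match 'n'
C' X' $        and num $    output C' → and D C'
and D C' X' $  and num $    match 'and'
D C' X' $      num $        output D → num
num C' X' $    num $        match 'num'
C' X' $        $            output C' → ε
X' $           $            output X' → ε
$              $            accept

The string is accepted.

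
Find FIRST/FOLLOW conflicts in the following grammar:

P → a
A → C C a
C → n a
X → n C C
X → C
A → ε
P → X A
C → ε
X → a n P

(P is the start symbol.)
Nullable non-terminals: A, C, P, X.
FIRST sets used below: FIRST(C) = { 'n', ε }, FIRST(X) = { 'a', 'n', ε }, FIRST(A) = { 'a', 'n', ε }

A: nullable alternative(s) A → ε; FOLLOW(A) = { $, 'a', 'n' }
  A → C C a: FIRST \ {ε} = { 'a', 'n' } — overlaps FOLLOW(A) on { 'a', 'n' }: CONFLICT
  A → ε: FIRST \ {ε} = { } — this is the only nullable alternative, skip

C: nullable alternative(s) C → ε; FOLLOW(C) = { $, 'a', 'n' }
  C → n a: FIRST \ {ε} = { 'n' } — overlaps FOLLOW(C) on { 'n' }: CONFLICT
  C → ε: FIRST \ {ε} = { } — this is the only nullable alternative, skip

P: nullable alternative(s) P → X A; FOLLOW(P) = { $, 'a', 'n' }
  P → a: FIRST \ {ε} = { 'a' } — overlaps FOLLOW(P) on { 'a' }: CONFLICT
  P → X A: FIRST \ {ε} = { 'a', 'n' } — this is the only nullable alternative, skip

X: nullable alternative(s) X → C; FOLLOW(X) = { $, 'a', 'n' }
  X → n C C: FIRST \ {ε} = { 'n' } — overlaps FOLLOW(X) on { 'n' }: CONFLICT
  X → C: FIRST \ {ε} = { 'n' } — this is the only nullable alternative, skip
  X → a n P: FIRST \ {ε} = { 'a' } — overlaps FOLLOW(X) on { 'a' }: CONFLICT

So the grammar has 5 FIRST/FOLLOW conflicts (marked CONFLICT above).

Answer: Yes. P → a with FOLLOW(P) on { 'a' }; A → C C a with FOLLOW(A) on { 'a', 'n' }; C → n a with FOLLOW(C) on { 'n' }; X → n C C with FOLLOW(X) on { 'n' }; X → a n P with FOLLOW(X) on { 'a' }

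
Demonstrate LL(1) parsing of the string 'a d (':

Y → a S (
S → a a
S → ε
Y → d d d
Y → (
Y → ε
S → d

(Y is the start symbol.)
LL(1) parsing maintains a stack (initially the start symbol over $) and the input. At each step: if the stack top is a terminal, match it against the current input token; if it is a non-terminal N, replace it with the RHS of M[N, lookahead] (the unique production whose predict set contains the lookahead).

Stack is shown with the top on the left.

Stack    Input    Action
------------------------
Y $      a d ( $  output Y → a S (
a S ( $  a d ( $  match 'a'
S ( $    d ( $    output S → d
d ( $    d ( $    match 'd'
( $      ( $      match '('
$        $        accept

The string is accepted.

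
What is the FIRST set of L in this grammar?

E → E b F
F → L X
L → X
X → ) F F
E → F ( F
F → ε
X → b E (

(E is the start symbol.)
FIRST sets of the other non-terminals involved (by the same procedure, iterated to a fixed point):
  FIRST(X) = { ')', 'b' }

From L → X:
  - X is a non-terminal: add FIRST(X) \ {ε} = { ')', 'b' }
    X is not nullable, so stop

Collecting: FIRST(L) = { ')', 'b' }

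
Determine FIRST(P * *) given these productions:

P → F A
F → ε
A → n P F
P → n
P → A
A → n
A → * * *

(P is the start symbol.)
FIRST sets of the non-terminals involved (from the grammar, by fixed-point iteration):
  FIRST(P) = { '*', 'n' }

To compute FIRST(P * *), process the symbols left to right:
Symbol P is a non-terminal. Add FIRST(P) \ {ε} = { '*', 'n' }
P is not nullable (ε ∉ FIRST(P)), so stop here.
FIRST(P * *) = { '*', 'n' }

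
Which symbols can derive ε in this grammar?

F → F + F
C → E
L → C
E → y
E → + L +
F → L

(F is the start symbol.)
A non-terminal is nullable if it can derive ε (the empty string): either it has an ε-production, or it has a production whose right-hand side consists entirely of nullable non-terminals.

There are no ε-productions, so no non-terminal can derive ε.
No non-terminals are nullable.

Answer: None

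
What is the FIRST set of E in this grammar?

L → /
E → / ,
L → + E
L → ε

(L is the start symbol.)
{ '/' }

To compute FIRST(E), examine every production with E on the left-hand side, reading each right-hand side left to right until a non-nullable symbol is reached.

From E → / ,:
  - '/' is a terminal: add '/' and stop

Collecting: FIRST(E) = { '/' }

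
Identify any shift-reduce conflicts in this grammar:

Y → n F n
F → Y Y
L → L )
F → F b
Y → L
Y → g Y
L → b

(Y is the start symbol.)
Yes — I1: [Y → L .] vs [L → L . )]

A shift-reduce conflict occurs when an LR(0) state has both:
  - a complete (reduce) item [A → α .] (dot at the end), and
  - a shift item [B → β . c γ] (dot before a terminal).

Augment with Y' → Y and build the canonical LR(0) collection (I0 = CLOSURE({[Y' → . Y]}), then GOTO on every symbol after a dot until no new states appear). It has 13 states:
  I0: { [L → . L )], [L → . b], [Y → . L], [Y → . g Y], [Y → . n F n], [Y' → . Y] }  — shift
  I1: { [L → L . )], [Y → L .] }  — shift, reduce
  I2: { [Y' → Y .] }  — accept
  I3: { [L → b .] }  — reduce
  I4: { [L → . L )], [L → . b], [Y → . L], [Y → . g Y], [Y → . n F n], [Y → g . Y] }  — shift
  I5: { [F → . F b], [F → . Y Y], [L → . L )], [L → . b], [Y → . L], [Y → . g Y], [Y → . n F n], [Y → n . F n] }  — shift
  I6: { [F → F . b], [Y → n F . n] }  — shift
  I7: { [F → Y . Y], [L → . L )], [L → . b], [Y → . L], [Y → . g Y], [Y → . n F n] }  — shift
  I8: { [F → Y Y .] }  — reduce
  I9: { [F → F b .] }  — reduce
  I10: { [Y → n F n .] }  — reduce
  I11: { [Y → g Y .] }  — reduce
  I12: { [L → L ) .] }  — reduce

I1 contains reduce item [Y → L .] and shift item [L → L . )] — shift-reduce conflict.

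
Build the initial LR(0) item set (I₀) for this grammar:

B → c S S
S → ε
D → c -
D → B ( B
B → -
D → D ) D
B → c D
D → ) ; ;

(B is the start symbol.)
{ [B → . -], [B → . c D], [B → . c S S], [B' → . B] }

First, augment the grammar with B' → B
I₀ = CLOSURE({ [B' → . B] }):
  [B' → . B] has the dot before B: add [B → . c S S], [B → . -], [B → . c D]
No further items can be added.

I₀ = { [B → . -], [B → . c D], [B → . c S S], [B' → . B] }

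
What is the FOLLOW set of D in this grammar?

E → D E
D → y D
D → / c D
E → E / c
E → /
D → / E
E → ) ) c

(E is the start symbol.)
In E → D E: D is followed by E, add FIRST(E) \ {ε} = { ')', '/', 'y' }
In D → y D: D is at the end; this adds FOLLOW(D) to itself — nothing new
In D → / c D: D is at the end; this adds FOLLOW(D) to itself — nothing new

Taking the union: FOLLOW(D) = { ')', '/', 'y' }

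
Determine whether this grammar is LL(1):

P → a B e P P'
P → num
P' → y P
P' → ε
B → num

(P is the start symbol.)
No. Predict set conflict for P': { 'y' }

A grammar is LL(1) if for each non-terminal N with multiple productions, the predict sets of those productions are pairwise disjoint, where PREDICT(N → α) = (FIRST(α) \ {ε}) ∪ (FOLLOW(N) if α ⇒* ε).

Relevant sets:
  FOLLOW(P') = { $, 'y' }

For P:
  PREDICT(P → a B e P P') = { 'a' }
  PREDICT(P → num) = { 'num' }
For P':
  PREDICT(P' → y P) = { 'y' }
  PREDICT(P' → ε) = { $, 'y' }
B has a single production, so nothing to check there.

Conflict found: Predict set conflict for P': { 'y' }
The grammar is NOT LL(1).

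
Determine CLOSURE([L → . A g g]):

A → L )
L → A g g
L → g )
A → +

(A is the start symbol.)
{ [A → . +], [A → . L )], [L → . A g g], [L → . g )] }

To compute CLOSURE, for each item [A → α.Bβ] where B is a non-terminal, add [B → .γ] for all productions B → γ; repeat for the newly added items until nothing changes.

Start with: [L → . A g g]
  [L → . A g g] has the dot before A: add [A → . L )], [A → . +]
  [A → . L )] has the dot before L: add [L → . g )]
No further items can be added.

CLOSURE = { [A → . +], [A → . L )], [L → . A g g], [L → . g )] }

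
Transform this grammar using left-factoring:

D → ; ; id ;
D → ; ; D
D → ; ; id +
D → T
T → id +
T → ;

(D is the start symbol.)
D → ; ; D'
D' → id D''
D'' → ;
D'' → +
D' → D
D → T
T → id +
T → ;

Left-factoring transforms A → αβ₁ | αβ₂ into A → αA' and A' → β₁ | β₂
(α is the longest common prefix among the alternatives). Repeat until
no nonterminal has two alternatives with a common prefix.

Round 1: D has alternatives sharing prefix '; ;'. Introduce D': D → ; ; D'
  Add: D' → id ;
  Add: D' → D
  Add: D' → id +

Round 2: D' has alternatives sharing prefix 'id'. Introduce D'': D' → id D''
  Add: D'' → ;
  Add: D'' → +

No remaining common prefixes — done.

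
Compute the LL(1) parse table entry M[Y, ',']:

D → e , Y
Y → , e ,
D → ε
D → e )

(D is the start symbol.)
To find M[Y, ','], we find productions for Y where ',' is in the predict set (PREDICT(N → α) = (FIRST(α) \ {ε}) ∪ (FOLLOW(N) if α ⇒* ε)).

Y → , e ,: PREDICT = { ',' }
  ',' is in predict set, so this production goes in M[Y, ',']

M[Y, ','] = Y → , e ,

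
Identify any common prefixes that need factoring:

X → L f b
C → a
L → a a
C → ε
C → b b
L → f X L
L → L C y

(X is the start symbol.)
Left-factoring is needed when two productions for the same non-terminal
share a common prefix on the right-hand side.

Productions for C:
  C → a
  C → ε
  C → b b
Productions for L:
  L → a a
  L → f X L
  L → L C y

No common prefixes found.

Answer: No, left-factoring is not needed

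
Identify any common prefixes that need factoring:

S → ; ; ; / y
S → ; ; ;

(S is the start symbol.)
Left-factoring is needed when two productions for the same non-terminal
share a common prefix on the right-hand side.

Productions for S:
  S → ; ; ; / y
  S → ; ; ;

Found common prefix '; ; ;' in productions for S

Answer: Yes, S has productions with common prefix '; ; ;'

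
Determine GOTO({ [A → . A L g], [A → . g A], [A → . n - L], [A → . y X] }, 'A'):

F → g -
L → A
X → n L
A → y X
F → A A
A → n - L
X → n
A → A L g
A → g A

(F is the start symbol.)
{ [A → . A L g], [A → . g A], [A → . n - L], [A → . y X], [A → A . L g], [L → . A] }

GOTO(I, 'A') = CLOSURE({ [A → αX.β] : [A → α.Xβ] ∈ I, X = 'A' })

Items with dot before 'A', with the dot advanced:
  [A → . A L g] → [A → A . L g]
Closure of the advanced items:
  [A → A . L g] has the dot before L: add [L → . A]
  [L → . A] has the dot before A: add [A → . y X], [A → . n - L], [A → . A L g], [A → . g A]

GOTO = { [A → . A L g], [A → . g A], [A → . n - L], [A → . y X], [A → A . L g], [L → . A] }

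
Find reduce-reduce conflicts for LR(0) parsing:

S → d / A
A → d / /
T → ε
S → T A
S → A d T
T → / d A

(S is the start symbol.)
Augment with S' → S and build the canonical LR(0) collection (I0 = CLOSURE({[S' → . S]}), then GOTO on every symbol after a dot until no new states appear). It has 16 states:
  I0: { [A → . d / /], [S → . A d T], [S → . T A], [S → . d / A], [S' → . S], [T → . / d A], [T → .] }  — shift, reduce
  I1: { [T → / . d A] }  — shift
  I2: { [S → A . d T] }  — shift
  I3: { [S' → S .] }  — accept
  I4: { [A → . d / /], [S → T . A] }  — shift
  I5: { [A → d . / /], [S → d . / A] }  — shift
  I6: { [A → . d / /], [A → d / . /], [S → d / . A] }  — shift
  I7: { [A → d / / .] }  — reduce
  I8: { [S → d / A .] }  — reduce
  I9: { [A → d . / /] }  — shift
  I10: { [A → d / . /] }  — shift
  I11: { [S → T A .] }  — reduce
  I12: { [S → A d . T], [T → . / d A], [T → .] }  — shift, reduce
  I13: { [S → A d T .] }  — reduce
  I14: { [A → . d / /], [T → / d . A] }  — shift
  I15: { [T → / d A .] }  — reduce

No state contains more than one complete item.

Answer: No reduce-reduce conflicts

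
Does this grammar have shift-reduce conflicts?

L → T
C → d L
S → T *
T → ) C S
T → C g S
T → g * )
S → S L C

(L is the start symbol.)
Yes — I11: [T → C g S .] vs [C → . d L]; I17: [T → ) C S .] vs [C → . d L]

A shift-reduce conflict occurs when an LR(0) state has both:
  - a complete (reduce) item [A → α .] (dot at the end), and
  - a shift item [B → β . c γ] (dot before a terminal).

Augment with L' → L and build the canonical LR(0) collection (I0 = CLOSURE({[L' → . L]}), then GOTO on every symbol after a dot until no new states appear). It has 18 states:
  I0: { [C → . d L], [L → . T], [L' → . L], [T → . ) C S], [T → . C g S], [T → . g * )] }  — shift
  I1: { [C → . d L], [T → ) . C S] }  — shift
  I2: { [T → C . g S] }  — shift
  I3: { [L' → L .] }  — accept
  I4: { [L → T .] }  — reduce
  I5: { [C → . d L], [C → d . L], [L → . T], [T → . ) C S], [T → . C g S], [T → . g * )] }  — shift
  I6: { [T → g . * )] }  — shift
  I7: { [T → g * . )] }  — shift
  I8: { [T → g * ) .] }  — reduce
  I9: { [C → d L .] }  — reduce
  I10: { [C → . d L], [S → . S L C], [S → . T *], [T → . ) C S], [T → . C g S], [T → . g * )], [T → C g . S] }  — shift
  I11: { [C → . d L], [L → . T], [S → S . L C], [T → . ) C S], [T → . C g S], [T → . g * )], [T → C g S .] }  — shift, reduce
  I12: { [S → T . *] }  — shift
  I13: { [S → T * .] }  — reduce
  I14: { [C → . d L], [S → S L . C] }  — shift
  I15: { [S → S L C .] }  — reduce
  I16: { [C → . d L], [S → . S L C], [S → . T *], [T → ) C . S], [T → . ) C S], [T → . C g S], [T → . g * )] }  — shift
  I17: { [C → . d L], [L → . T], [S → S . L C], [T → ) C S .], [T → . ) C S], [T → . C g S], [T → . g * )] }  — shift, reduce

I11 contains reduce item [T → C g S .] and shift items [C → . d L], [T → . ) C S], [T → . g * )] — shift-reduce conflict.
I17 contains reduce item [T → ) C S .] and shift items [C → . d L], [T → . ) C S], [T → . g * )] — shift-reduce conflict.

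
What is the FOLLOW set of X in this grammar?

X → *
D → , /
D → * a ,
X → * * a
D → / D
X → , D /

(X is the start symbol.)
{ $ }

To compute FOLLOW(X), find every occurrence of X on a right-hand side N → α X β: add FIRST(β) \ {ε}, and if β is empty or nullable also add FOLLOW(N). Iterate to a fixed point.

X is the start symbol, so $ ∈ FOLLOW(X).
X does not occur on any right-hand side.

Taking the union: FOLLOW(X) = { $ }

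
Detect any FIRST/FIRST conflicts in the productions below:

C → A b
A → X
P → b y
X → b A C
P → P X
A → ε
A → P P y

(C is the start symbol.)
A FIRST/FIRST conflict occurs when two productions N → α and N → β for the same non-terminal have FIRST(α) ∩ FIRST(β) ≠ ∅ (with ε ∈ FIRST of a nullable right-hand side, so two nullable alternatives also conflict).

FIRST sets of the non-terminals at (or reachable through a nullable prefix from) the front of some alternative:
  FIRST(X) = { 'b' }
  FIRST(P) = { 'b' }

Productions for A:
  A → X: FIRST = { 'b' }
  A → ε: FIRST = { ε }
  A → P P y: FIRST = { 'b' }
Productions for P:
  P → b y: FIRST = { 'b' }
  P → P X: FIRST = { 'b' }
C, X have only one production, so no FIRST/FIRST conflict is possible there.

Conflict for A: A → X and A → P P y
  Overlap: { 'b' }
Conflict for P: P → b y and P → P X
  Overlap: { 'b' }

Answer: Yes. A → X / A → P P y on { 'b' }; P → b y / P → P X on { 'b' }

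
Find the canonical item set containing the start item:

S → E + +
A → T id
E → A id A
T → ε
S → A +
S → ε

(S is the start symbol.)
{ [A → . T id], [E → . A id A], [S → . A +], [S → . E + +], [S → .], [S' → . S], [T → .] }

First, augment the grammar with S' → S
I₀ = CLOSURE({ [S' → . S] }):
  [S' → . S] has the dot before S: add [S → . E + +], [S → . A +], [S → .]
  [S → . E + +] has the dot before E: add [E → . A id A]
  [S → . A +] has the dot before A: add [A → . T id]
  [A → . T id] has the dot before T: add [T → .]
No further items can be added.

I₀ = { [A → . T id], [E → . A id A], [S → . A +], [S → . E + +], [S → .], [S' → . S], [T → .] }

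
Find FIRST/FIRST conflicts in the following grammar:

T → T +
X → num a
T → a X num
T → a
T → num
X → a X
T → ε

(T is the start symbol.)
Yes. T → T '+' / T → a X num on { 'a' }; T → T '+' / T → a on { 'a' }; T → T '+' / T → num on { 'num' }; T → a X num / T → a on { 'a' }

A FIRST/FIRST conflict occurs when two productions N → α and N → β for the same non-terminal have FIRST(α) ∩ FIRST(β) ≠ ∅ (with ε ∈ FIRST of a nullable right-hand side, so two nullable alternatives also conflict).

FIRST sets of the non-terminals at (or reachable through a nullable prefix from) the front of some alternative:
  FIRST(T) = { '+', 'a', 'num', ε }

Productions for T:
  T → T +: FIRST = { '+', 'a', 'num' }
  T → a X num: FIRST = { 'a' }
  T → a: FIRST = { 'a' }
  T → num: FIRST = { 'num' }
  T → ε: FIRST = { ε }
Productions for X:
  X → num a: FIRST = { 'num' }
  X → a X: FIRST = { 'a' }

Conflict for T: T → T + and T → a X num
  Overlap: { 'a' }
Conflict for T: T → T + and T → a
  Overlap: { 'a' }
Conflict for T: T → T + and T → num
  Overlap: { 'num' }
Conflict for T: T → a X num and T → a
  Overlap: { 'a' }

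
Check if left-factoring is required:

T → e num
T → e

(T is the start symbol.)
Yes, T has productions with common prefix 'e'

Left-factoring is needed when two productions for the same non-terminal
share a common prefix on the right-hand side.

Productions for T:
  T → e num
  T → e

Found common prefix 'e' in productions for T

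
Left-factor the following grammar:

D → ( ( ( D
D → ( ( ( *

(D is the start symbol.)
D → ( ( ( D'
D' → D
D' → *

Left-factoring transforms A → αβ₁ | αβ₂ into A → αA' and A' → β₁ | β₂
(α is the longest common prefix among the alternatives). Repeat until
no nonterminal has two alternatives with a common prefix.

Round 1: D has alternatives sharing prefix '( ( ('. Introduce D': D → ( ( ( D'
  Add: D' → D
  Add: D' → *

No remaining common prefixes — done.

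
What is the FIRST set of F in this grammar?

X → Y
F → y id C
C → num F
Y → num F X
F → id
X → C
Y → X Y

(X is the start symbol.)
To compute FIRST(F), examine every production with F on the left-hand side, reading each right-hand side left to right until a non-nullable symbol is reached.

From F → y id C:
  - y is a terminal: add 'y' and stop
From F → id:
  - id is a terminal: add 'id' and stop

Collecting: FIRST(F) = { 'id', 'y' }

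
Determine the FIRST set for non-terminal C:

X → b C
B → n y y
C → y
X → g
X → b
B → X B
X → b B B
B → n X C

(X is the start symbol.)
{ 'y' }

To compute FIRST(C), examine every production with C on the left-hand side, reading each right-hand side left to right until a non-nullable symbol is reached.

From C → y:
  - y is a terminal: add 'y' and stop

Collecting: FIRST(C) = { 'y' }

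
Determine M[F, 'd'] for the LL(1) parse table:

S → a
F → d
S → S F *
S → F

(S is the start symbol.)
F → d

To find M[F, 'd'], we find productions for F where 'd' is in the predict set (PREDICT(N → α) = (FIRST(α) \ {ε}) ∪ (FOLLOW(N) if α ⇒* ε)).

F → d: PREDICT = { 'd' }
  'd' is in predict set, so this production goes in M[F, 'd']

M[F, 'd'] = F → d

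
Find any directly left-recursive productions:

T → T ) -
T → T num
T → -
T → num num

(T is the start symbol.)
T → T ) -: LEFT RECURSIVE (starts with T)
T → T num: LEFT RECURSIVE (starts with T)
T → -: starts with '-'
T → num num: starts with num

The grammar has direct left recursion on: T.

Answer: Yes, T is left-recursive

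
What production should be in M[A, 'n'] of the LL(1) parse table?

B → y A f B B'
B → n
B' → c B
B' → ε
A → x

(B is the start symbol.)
To find M[A, 'n'], we find productions for A where 'n' is in the predict set (PREDICT(N → α) = (FIRST(α) \ {ε}) ∪ (FOLLOW(N) if α ⇒* ε)).

A → x: PREDICT = { 'x' }

M[A, 'n'] is empty (no production applies)

Answer: Empty (error entry)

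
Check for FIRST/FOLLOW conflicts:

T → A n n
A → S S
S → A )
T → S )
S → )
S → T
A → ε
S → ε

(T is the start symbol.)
Yes. A → S S with FOLLOW(A) on { ')', 'n' }; S → A ')' with FOLLOW(S) on { ')', 'n' }; S → ')' with FOLLOW(S) on { ')' }; S → T with FOLLOW(S) on { ')', 'n' }

A FIRST/FOLLOW conflict occurs when a non-terminal N has a nullable alternative N → β (β ⇒* ε) and another alternative N → α with FIRST(α) ∩ FOLLOW(N) ≠ ∅: on such a lookahead the parser cannot decide between expanding α and letting N vanish via β.

Nullable non-terminals: A, S.
FIRST sets used below: FIRST(S) = { ')', 'n', ε }, FIRST(A) = { ')', 'n', ε }, FIRST(T) = { ')', 'n' }

A: nullable alternative(s) A → S S, A → ε; FOLLOW(A) = { ')', 'n' }
  A → S S: FIRST \ {ε} = { ')', 'n' } — overlaps FOLLOW(A) on { ')', 'n' }: CONFLICT
  A → ε: FIRST \ {ε} = { } — disjoint from FOLLOW(A)

S: nullable alternative(s) S → ε; FOLLOW(S) = { ')', 'n' }
  S → A ): FIRST \ {ε} = { ')', 'n' } — overlaps FOLLOW(S) on { ')', 'n' }: CONFLICT
  S → ): FIRST \ {ε} = { ')' } — overlaps FOLLOW(S) on { ')' }: CONFLICT
  S → T: FIRST \ {ε} = { ')', 'n' } — overlaps FOLLOW(S) on { ')', 'n' }: CONFLICT
  S → ε: FIRST \ {ε} = { } — this is the only nullable alternative, skip

T has no nullable alternative, so no FIRST/FOLLOW check is needed there.

So the grammar has 4 FIRST/FOLLOW conflicts (marked CONFLICT above).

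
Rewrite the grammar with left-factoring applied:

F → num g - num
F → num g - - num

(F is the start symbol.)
Left-factoring transforms A → αβ₁ | αβ₂ into A → αA' and A' → β₁ | β₂
(α is the longest common prefix among the alternatives). Repeat until
no nonterminal has two alternatives with a common prefix.

Round 1: F has alternatives sharing prefix 'num g -'. Introduce F': F → num g - F'
  Add: F' → num
  Add: F' → - num

No remaining common prefixes — done.

Resulting grammar:
F → num g - F'
F' → num
F' → - num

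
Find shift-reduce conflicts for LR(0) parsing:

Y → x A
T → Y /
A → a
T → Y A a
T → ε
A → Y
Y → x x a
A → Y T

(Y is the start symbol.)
Yes — I4: [A → Y .] vs [Y → . x A]

Augment with Y' → Y and build the canonical LR(0) collection (I0 = CLOSURE({[Y' → . Y]}), then GOTO on every symbol after a dot until no new states appear). It has 13 states:
  I0: { [Y → . x A], [Y → . x x a], [Y' → . Y] }  — shift
  I1: { [Y' → Y .] }  — accept
  I2: { [A → . Y T], [A → . Y], [A → . a], [Y → . x A], [Y → . x x a], [Y → x . A], [Y → x . x a] }  — shift
  I3: { [Y → x A .] }  — reduce
  I4: { [A → Y . T], [A → Y .], [T → . Y /], [T → . Y A a], [T → .], [Y → . x A], [Y → . x x a] }  — shift, 2 reduces
  I5: { [A → a .] }  — reduce
  I6: { [A → . Y T], [A → . Y], [A → . a], [Y → . x A], [Y → . x x a], [Y → x . A], [Y → x . x a], [Y → x x . a] }  — shift
  I7: { [A → a .], [Y → x x a .] }  — 2 reduces
  I8: { [A → Y T .] }  — reduce
  I9: { [A → . Y T], [A → . Y], [A → . a], [T → Y . /], [T → Y . A a], [Y → . x A], [Y → . x x a] }  — shift
  I10: { [T → Y / .] }  — reduce
  I11: { [T → Y A . a] }  — shift
  I12: { [T → Y A a .] }  — reduce

I4 contains reduce items [A → Y .], [T → .] and shift items [Y → . x A], [Y → . x x a] — shift-reduce conflict.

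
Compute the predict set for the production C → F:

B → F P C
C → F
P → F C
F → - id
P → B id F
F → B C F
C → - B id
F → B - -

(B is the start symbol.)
{ '-' }

PREDICT(C → F) = (FIRST(RHS) \ {ε}) ∪ (FOLLOW(C) if ε ∈ FIRST(RHS), i.e. RHS ⇒* ε)
FIRST(F) = { '-' }
FIRST(F) = { '-' }
ε ∉ FIRST(F), so FOLLOW(C) is not added.
PREDICT(C → F) = { '-' }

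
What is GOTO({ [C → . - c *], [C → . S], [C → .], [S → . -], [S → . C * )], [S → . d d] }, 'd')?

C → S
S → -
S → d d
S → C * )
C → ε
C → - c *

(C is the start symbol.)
{ [S → d . d] }

GOTO(I, 'd') = CLOSURE({ [A → αX.β] : [A → α.Xβ] ∈ I, X = 'd' })

Items with dot before 'd', with the dot advanced:
  [S → . d d] → [S → d . d]
Closure adds nothing (no advanced item has the dot before a non-terminal).

GOTO = { [S → d . d] }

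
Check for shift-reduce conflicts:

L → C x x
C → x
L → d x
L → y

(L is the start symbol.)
Augment with L' → L and build the canonical LR(0) collection (I0 = CLOSURE({[L' → . L]}), then GOTO on every symbol after a dot until no new states appear). It has 9 states:
  I0: { [C → . x], [L → . C x x], [L → . d x], [L → . y], [L' → . L] }  — shift
  I1: { [L → C . x x] }  — shift
  I2: { [L' → L .] }  — accept
  I3: { [L → d . x] }  — shift
  I4: { [C → x .] }  — reduce
  I5: { [L → y .] }  — reduce
  I6: { [L → d x .] }  — reduce
  I7: { [L → C x . x] }  — shift
  I8: { [L → C x x .] }  — reduce

No state contains both a complete item and a shift item.

Answer: No shift-reduce conflicts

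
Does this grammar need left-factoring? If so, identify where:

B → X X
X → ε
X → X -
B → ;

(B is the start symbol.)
No, left-factoring is not needed

Left-factoring is needed when two productions for the same non-terminal
share a common prefix on the right-hand side.

Productions for B:
  B → X X
  B → ;
Productions for X:
  X → ε
  X → X -

No common prefixes found.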